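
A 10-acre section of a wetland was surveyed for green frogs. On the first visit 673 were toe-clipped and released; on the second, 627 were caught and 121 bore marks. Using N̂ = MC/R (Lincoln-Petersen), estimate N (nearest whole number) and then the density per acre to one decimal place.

N̂ = 673·627/121 = 421971/121 ≈ 3487.4 → 3487
Density = N̂ / area = 3487 / 10 ≈ 348.70 → 348.7 per acre

density ≈ 348.7 green frogs per acre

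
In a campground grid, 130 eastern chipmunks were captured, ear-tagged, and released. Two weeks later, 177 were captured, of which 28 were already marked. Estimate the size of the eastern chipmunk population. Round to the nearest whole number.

N ≈ 822

N = (130 × 177) / 28 = 23010 / 28 ≈ 821.8 → 822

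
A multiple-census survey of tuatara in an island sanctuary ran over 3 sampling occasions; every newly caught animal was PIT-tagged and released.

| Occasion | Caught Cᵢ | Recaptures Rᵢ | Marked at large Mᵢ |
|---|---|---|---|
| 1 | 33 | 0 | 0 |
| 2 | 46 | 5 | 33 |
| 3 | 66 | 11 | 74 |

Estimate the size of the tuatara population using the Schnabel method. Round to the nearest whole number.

Σ MᵢCᵢ = 0·33 + 33·46 + 74·66 = 0 + 1518 + 4884 = 6402
Σ Rᵢ = 0 + 5 + 11 = 16
N̂ = 6402 / 16 ≈ 400.1 → 400

N ≈ 400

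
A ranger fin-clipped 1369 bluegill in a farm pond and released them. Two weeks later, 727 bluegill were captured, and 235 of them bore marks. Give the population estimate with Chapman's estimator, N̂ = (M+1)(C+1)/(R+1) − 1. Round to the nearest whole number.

N ≈ 4225

N̂ = (1369+1)(727+1)/(235+1) − 1 = 1370·728/236 − 1
= 997360/236 − 1 ≈ 4226.1 − 1 ≈ 4225.1 → 4225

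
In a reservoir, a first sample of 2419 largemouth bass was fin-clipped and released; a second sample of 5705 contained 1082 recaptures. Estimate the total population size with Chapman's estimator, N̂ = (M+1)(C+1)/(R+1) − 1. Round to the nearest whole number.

N ≈ 12,749

N̂ = (2419+1)(5705+1)/(1082+1) − 1 = 2420·5706/1083 − 1
= 13808520/1083 − 1 ≈ 12750.2 − 1 ≈ 12749.2 → 12749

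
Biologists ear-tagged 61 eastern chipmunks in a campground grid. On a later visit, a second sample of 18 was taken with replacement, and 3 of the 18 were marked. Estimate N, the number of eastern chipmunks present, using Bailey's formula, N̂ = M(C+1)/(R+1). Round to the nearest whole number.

N̂ = 61·(18+1)/(3+1) = 61·19/4 = 1159/4 ≈ 289.8 → 290

N ≈ 290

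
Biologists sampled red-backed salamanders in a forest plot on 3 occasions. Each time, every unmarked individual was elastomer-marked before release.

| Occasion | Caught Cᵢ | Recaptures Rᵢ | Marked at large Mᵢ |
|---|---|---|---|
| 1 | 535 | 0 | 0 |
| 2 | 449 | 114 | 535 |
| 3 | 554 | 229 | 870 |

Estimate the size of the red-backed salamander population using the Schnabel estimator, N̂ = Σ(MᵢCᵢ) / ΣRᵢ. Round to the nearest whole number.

N ≈ 2106

Σ MᵢCᵢ = 0·535 + 535·449 + 870·554 = 0 + 240215 + 481980 = 722195
Σ Rᵢ = 0 + 114 + 229 = 343
N̂ = 722195 / 343 ≈ 2105.5 → 2106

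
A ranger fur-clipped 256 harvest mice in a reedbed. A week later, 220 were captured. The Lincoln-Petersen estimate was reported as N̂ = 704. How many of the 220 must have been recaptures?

From N = M·C/R: R = M·C / N = 256·220 / 704 = 56320 / 704 = 80.

R = 80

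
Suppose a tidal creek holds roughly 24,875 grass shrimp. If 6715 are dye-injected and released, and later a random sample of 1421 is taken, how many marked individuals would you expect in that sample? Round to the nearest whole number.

The marked fraction of the population is 6715/24875, so in a sample of 1421 expect C·(M/N) marked.
E[R] = 6715 × 1421 / 24875 = 9542015 / 24875 ≈ 383.6 → 384

expected recaptures ≈ 384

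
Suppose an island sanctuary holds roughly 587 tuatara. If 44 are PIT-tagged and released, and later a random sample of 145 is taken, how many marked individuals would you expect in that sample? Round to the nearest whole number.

The marked fraction of the population is 44/587, so in a sample of 145 expect C·(M/N) marked.
E[R] = 44 × 145 / 587 = 6380 / 587 ≈ 10.9 → 11

expected recaptures ≈ 11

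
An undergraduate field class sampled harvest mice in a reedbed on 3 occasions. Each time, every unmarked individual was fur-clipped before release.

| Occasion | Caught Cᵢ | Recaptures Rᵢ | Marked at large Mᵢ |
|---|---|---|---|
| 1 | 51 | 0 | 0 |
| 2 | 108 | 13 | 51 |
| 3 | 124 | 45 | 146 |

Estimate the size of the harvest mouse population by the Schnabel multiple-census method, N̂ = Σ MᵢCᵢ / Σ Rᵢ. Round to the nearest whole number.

Σ MᵢCᵢ = 0·51 + 51·108 + 146·124 = 0 + 5508 + 18104 = 23612
Σ Rᵢ = 0 + 13 + 45 = 58
N̂ = 23612 / 58 ≈ 407.1 → 407

N ≈ 407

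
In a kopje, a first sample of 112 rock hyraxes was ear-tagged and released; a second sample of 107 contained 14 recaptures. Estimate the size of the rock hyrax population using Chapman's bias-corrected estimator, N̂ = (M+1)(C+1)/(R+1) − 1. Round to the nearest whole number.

N̂ = (112+1)(107+1)/(14+1) − 1 = 113·108/15 − 1
= 12204/15 − 1 ≈ 813.6 − 1 ≈ 812.6 → 813

N ≈ 813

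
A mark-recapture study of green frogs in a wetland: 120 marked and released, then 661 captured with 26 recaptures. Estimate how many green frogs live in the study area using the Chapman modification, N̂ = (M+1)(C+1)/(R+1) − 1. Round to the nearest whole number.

N̂ = (120+1)(661+1)/(26+1) − 1 = 121·662/27 − 1
= 80102/27 − 1 ≈ 2966.7 − 1 ≈ 2965.7 → 2966

N ≈ 2966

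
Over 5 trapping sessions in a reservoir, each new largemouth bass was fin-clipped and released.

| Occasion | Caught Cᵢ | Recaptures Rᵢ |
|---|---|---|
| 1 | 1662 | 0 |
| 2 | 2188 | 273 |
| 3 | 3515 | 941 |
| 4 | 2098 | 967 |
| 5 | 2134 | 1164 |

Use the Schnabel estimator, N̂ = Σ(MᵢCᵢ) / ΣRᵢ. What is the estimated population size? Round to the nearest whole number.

Marked at large before each occasion: Mᵢ = Σⱼ<ᵢ (Cⱼ − Rⱼ) → M1=0, M2=1662, M3=3577, M4=6151, M5=7282
Σ MᵢCᵢ = 0·1662 + 1662·2188 + 3577·3515 + 6151·2098 + 7282·2134 = 0 + 3636456 + 12573155 + 12904798 + 15539788 = 44654197
Σ Rᵢ = 0 + 273 + 941 + 967 + 1164 = 3345
N̂ = 44654197 / 3345 ≈ 13349.5 → 13350

N ≈ 13,350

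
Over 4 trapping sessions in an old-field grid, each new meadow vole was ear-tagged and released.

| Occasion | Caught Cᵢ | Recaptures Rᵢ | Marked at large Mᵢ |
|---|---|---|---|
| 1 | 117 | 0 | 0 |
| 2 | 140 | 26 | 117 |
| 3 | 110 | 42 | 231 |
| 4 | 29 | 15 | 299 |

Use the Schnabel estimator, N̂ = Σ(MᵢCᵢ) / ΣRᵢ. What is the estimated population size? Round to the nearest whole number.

N ≈ 608

Σ MᵢCᵢ = 0·117 + 117·140 + 231·110 + 299·29 = 0 + 16380 + 25410 + 8671 = 50461
Σ Rᵢ = 0 + 26 + 42 + 15 = 83
N̂ = 50461 / 83 ≈ 608.0 → 608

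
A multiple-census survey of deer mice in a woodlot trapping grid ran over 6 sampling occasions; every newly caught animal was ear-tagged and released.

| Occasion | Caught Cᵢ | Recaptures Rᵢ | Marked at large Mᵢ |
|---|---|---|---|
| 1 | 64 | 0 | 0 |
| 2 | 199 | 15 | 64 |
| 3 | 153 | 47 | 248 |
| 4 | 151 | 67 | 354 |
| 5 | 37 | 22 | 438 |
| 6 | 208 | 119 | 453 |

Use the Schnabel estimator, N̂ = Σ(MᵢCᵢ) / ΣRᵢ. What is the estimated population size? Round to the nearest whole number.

N ≈ 795

Σ MᵢCᵢ = 0·64 + 64·199 + 248·153 + 354·151 + 438·37 + 453·208 = 0 + 12736 + 37944 + 53454 + 16206 + 94224 = 214564
Σ Rᵢ = 0 + 15 + 47 + 67 + 22 + 119 = 270
N̂ = 214564 / 270 ≈ 794.7 → 795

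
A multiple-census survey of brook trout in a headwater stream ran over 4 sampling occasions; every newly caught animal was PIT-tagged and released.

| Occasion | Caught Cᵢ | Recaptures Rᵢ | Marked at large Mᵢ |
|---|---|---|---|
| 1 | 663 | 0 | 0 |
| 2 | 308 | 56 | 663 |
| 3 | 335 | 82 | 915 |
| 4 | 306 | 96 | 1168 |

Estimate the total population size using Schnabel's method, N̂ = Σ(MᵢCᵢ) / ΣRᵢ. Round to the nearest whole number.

N ≈ 3710

Σ MᵢCᵢ = 0·663 + 663·308 + 915·335 + 1168·306 = 0 + 204204 + 306525 + 357408 = 868137
Σ Rᵢ = 0 + 56 + 82 + 96 = 234
N̂ = 868137 / 234 ≈ 3710.0 → 3710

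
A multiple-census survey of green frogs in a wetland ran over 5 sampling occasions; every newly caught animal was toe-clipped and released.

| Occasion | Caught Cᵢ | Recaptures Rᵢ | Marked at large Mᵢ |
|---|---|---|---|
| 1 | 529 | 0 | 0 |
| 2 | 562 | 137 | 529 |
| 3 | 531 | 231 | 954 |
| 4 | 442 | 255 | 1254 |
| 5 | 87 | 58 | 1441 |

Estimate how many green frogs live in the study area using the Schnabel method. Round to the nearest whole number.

N ≈ 2178

Σ MᵢCᵢ = 0·529 + 529·562 + 954·531 + 1254·442 + 1441·87 = 0 + 297298 + 506574 + 554268 + 125367 = 1483507
Σ Rᵢ = 0 + 137 + 231 + 255 + 58 = 681
N̂ = 1483507 / 681 ≈ 2178.4 → 2178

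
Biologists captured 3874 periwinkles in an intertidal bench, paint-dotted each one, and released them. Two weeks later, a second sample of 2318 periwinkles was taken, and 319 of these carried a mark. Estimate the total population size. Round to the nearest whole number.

N ≈ 28,150

If marked individuals mix randomly, R/C ≈ M/N, giving N ≈ M·C/R.
N = (3874 × 2318) / 319 = 8979932 / 319 ≈ 28150.3 → 28150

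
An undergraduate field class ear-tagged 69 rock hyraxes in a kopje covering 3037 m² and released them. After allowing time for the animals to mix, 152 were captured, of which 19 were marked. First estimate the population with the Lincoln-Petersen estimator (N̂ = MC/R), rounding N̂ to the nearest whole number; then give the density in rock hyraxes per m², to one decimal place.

density ≈ 0.2 rock hyraxes per m²

N̂ = 69·152/19 = 10488/19 = 552
Density = N̂ / area = 552 / 3037 ≈ 0.18 → 0.2 per m²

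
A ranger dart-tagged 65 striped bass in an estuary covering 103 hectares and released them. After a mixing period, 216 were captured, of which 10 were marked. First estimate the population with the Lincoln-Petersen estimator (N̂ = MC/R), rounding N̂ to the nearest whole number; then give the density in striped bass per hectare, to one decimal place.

N̂ = 65·216/10 = 14040/10 = 1404
Density = N̂ / area = 1404 / 103 ≈ 13.63 → 13.6 per hectare

density ≈ 13.6 striped bass per hectare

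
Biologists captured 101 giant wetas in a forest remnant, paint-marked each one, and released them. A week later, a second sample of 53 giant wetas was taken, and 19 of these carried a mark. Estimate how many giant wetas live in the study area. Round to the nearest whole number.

N = (101 × 53) / 19 = 5353 / 19 ≈ 281.7 → 282

N ≈ 282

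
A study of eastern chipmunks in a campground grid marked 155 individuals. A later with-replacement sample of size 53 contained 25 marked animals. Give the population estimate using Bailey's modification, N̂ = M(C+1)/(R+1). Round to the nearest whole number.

N ≈ 322

N̂ = 155·(53+1)/(25+1) = 155·54/26 = 8370/26 ≈ 321.9 → 322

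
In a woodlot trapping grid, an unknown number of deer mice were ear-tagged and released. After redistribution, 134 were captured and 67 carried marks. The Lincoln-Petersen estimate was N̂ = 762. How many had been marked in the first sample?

From N = M·C/R: M = N·R / C = 762·67 / 134 = 51054 / 134 = 381.

M = 381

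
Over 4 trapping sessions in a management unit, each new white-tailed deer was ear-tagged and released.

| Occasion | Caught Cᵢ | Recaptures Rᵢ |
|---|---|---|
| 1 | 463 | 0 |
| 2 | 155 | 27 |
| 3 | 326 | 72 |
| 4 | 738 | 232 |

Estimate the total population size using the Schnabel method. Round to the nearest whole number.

Marked at large before each occasion: Mᵢ = Σⱼ<ᵢ (Cⱼ − Rⱼ) → M1=0, M2=463, M3=591, M4=845
Σ MᵢCᵢ = 0·463 + 463·155 + 591·326 + 845·738 = 0 + 71765 + 192666 + 623610 = 888041
Σ Rᵢ = 0 + 27 + 72 + 232 = 331
N̂ = 888041 / 331 ≈ 2682.9 → 2683

N ≈ 2683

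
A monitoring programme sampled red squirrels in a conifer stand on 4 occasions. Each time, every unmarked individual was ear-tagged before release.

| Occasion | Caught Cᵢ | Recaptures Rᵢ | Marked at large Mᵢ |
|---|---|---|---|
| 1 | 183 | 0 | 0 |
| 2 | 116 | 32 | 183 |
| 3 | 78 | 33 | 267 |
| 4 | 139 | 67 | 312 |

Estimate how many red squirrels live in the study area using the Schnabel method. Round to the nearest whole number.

N ≈ 647

Σ MᵢCᵢ = 0·183 + 183·116 + 267·78 + 312·139 = 0 + 21228 + 20826 + 43368 = 85422
Σ Rᵢ = 0 + 32 + 33 + 67 = 132
N̂ = 85422 / 132 ≈ 647.1 → 647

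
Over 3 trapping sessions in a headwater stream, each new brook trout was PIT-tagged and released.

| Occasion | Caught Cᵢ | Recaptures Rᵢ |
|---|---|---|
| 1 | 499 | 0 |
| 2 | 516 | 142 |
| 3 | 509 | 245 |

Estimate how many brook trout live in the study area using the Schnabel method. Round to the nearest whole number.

N ≈ 1814

Marked at large before each occasion: Mᵢ = Σⱼ<ᵢ (Cⱼ − Rⱼ) → M1=0, M2=499, M3=873
Σ MᵢCᵢ = 0·499 + 499·516 + 873·509 = 0 + 257484 + 444357 = 701841
Σ Rᵢ = 0 + 142 + 245 = 387
N̂ = 701841 / 387 ≈ 1813.5 → 1814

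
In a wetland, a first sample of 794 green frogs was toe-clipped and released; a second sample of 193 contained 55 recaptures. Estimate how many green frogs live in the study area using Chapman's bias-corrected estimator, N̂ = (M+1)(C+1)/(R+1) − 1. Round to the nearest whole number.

N ≈ 2753

N̂ = (794+1)(193+1)/(55+1) − 1 = 795·194/56 − 1
= 154230/56 − 1 ≈ 2754.1 − 1 ≈ 2753.1 → 2753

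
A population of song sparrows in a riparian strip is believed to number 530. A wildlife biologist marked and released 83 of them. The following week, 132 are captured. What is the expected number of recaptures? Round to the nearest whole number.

Expected recaptures E[R] = M·C / N.
E[R] = 83 × 132 / 530 = 10956 / 530 ≈ 20.7 → 21

expected recaptures ≈ 21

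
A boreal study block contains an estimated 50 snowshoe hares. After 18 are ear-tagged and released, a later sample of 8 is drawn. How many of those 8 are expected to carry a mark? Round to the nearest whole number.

The marked fraction of the population is 18/50, so in a sample of 8 expect C·(M/N) marked.
E[R] = 18 × 8 / 50 = 144 / 50 ≈ 2.9 → 3

expected recaptures ≈ 3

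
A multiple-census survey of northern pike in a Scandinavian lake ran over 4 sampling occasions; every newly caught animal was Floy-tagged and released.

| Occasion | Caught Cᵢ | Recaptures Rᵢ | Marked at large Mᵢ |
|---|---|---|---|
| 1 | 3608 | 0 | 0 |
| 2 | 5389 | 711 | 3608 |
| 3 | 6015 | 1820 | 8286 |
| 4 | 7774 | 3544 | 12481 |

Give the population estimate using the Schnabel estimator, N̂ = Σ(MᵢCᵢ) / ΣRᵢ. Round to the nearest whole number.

Σ MᵢCᵢ = 0·3608 + 3608·5389 + 8286·6015 + 12481·7774 = 0 + 19443512 + 49840290 + 97027294 = 166311096
Σ Rᵢ = 0 + 711 + 1820 + 3544 = 6075
N̂ = 166311096 / 6075 ≈ 27376.3 → 27376

N ≈ 27,376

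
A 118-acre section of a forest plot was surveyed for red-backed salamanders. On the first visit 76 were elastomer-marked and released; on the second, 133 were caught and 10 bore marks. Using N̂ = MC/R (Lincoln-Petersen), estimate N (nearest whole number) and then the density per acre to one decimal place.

N̂ = 76·133/10 = 10108/10 ≈ 1010.8 → 1011
Density = N̂ / area = 1011 / 118 ≈ 8.57 → 8.6 per acre

density ≈ 8.6 red-backed salamanders per acre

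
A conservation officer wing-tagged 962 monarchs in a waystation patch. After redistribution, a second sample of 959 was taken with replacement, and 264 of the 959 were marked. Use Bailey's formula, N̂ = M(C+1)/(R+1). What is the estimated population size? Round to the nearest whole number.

N̂ = 962·(959+1)/(264+1) = 962·960/265 = 923520/265 ≈ 3485.0 → 3485

N ≈ 3485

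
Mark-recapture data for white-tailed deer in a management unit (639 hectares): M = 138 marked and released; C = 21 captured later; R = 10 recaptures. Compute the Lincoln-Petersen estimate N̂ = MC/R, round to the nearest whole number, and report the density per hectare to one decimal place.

N̂ = 138·21/10 = 2898/10 ≈ 289.8 → 290
Density = N̂ / area = 290 / 639 ≈ 0.45 → 0.5 per hectare

density ≈ 0.5 white-tailed deer per hectare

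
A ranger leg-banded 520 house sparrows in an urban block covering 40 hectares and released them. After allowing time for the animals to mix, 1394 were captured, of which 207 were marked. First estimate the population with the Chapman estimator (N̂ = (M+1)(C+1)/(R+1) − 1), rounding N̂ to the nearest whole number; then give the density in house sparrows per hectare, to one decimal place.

density ≈ 87.3 house sparrows per hectare

N̂ = 521·1395/208 − 1 = 726795/208 − 1 ≈ 3493.2 → 3493
Density = N̂ / area = 3493 / 40 ≈ 87.33 → 87.3 per hectare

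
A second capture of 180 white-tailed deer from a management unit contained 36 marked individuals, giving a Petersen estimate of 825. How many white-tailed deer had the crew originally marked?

M = 165

From N = M·C/R: M = N·R / C = 825·36 / 180 = 29700 / 180 = 165.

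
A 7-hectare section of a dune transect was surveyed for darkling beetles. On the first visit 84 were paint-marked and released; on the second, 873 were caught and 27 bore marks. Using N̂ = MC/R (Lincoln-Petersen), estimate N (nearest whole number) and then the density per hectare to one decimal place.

N̂ = 84·873/27 = 73332/27 = 2716
Density = N̂ / area = 2716 / 7 = 388.0 per hectare

density ≈ 388.0 darkling beetles per hectare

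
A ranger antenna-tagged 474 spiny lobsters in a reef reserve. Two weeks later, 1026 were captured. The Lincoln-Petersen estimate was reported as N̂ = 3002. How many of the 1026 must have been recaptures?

From N = M·C/R: R = M·C / N = 474·1026 / 3002 = 486324 / 3002 = 162.

R = 162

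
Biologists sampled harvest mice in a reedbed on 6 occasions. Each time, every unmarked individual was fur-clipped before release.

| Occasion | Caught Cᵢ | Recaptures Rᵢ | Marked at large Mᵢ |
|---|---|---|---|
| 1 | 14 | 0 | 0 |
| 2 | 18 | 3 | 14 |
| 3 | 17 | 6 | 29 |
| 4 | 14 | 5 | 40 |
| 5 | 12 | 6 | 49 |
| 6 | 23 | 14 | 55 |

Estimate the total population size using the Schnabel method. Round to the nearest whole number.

N ≈ 93

Σ MᵢCᵢ = 0·14 + 14·18 + 29·17 + 40·14 + 49·12 + 55·23 = 0 + 252 + 493 + 560 + 588 + 1265 = 3158
Σ Rᵢ = 0 + 3 + 6 + 5 + 6 + 14 = 34
N̂ = 3158 / 34 ≈ 92.9 → 93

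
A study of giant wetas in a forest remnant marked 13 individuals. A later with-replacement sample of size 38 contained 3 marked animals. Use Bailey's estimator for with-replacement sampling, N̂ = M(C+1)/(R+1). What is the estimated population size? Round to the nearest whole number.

N̂ = 13·(38+1)/(3+1) = 13·39/4 = 507/4 ≈ 126.8 → 127

N ≈ 127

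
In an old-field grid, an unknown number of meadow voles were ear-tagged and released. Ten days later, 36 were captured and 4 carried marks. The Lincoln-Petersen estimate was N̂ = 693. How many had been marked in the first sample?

From N = M·C/R: M = N·R / C = 693·4 / 36 = 2772 / 36 = 77.

M = 77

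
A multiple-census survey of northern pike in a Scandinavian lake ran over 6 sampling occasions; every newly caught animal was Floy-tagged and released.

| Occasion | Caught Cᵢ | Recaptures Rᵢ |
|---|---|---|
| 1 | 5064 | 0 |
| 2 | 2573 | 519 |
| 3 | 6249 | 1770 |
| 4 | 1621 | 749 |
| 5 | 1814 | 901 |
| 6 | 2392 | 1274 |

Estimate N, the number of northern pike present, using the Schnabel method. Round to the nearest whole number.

N ≈ 25,117

Marked at large before each occasion: Mᵢ = Σⱼ<ᵢ (Cⱼ − Rⱼ) → M1=0, M2=5064, M3=7118, M4=11597, M5=12469, M6=13382
Σ MᵢCᵢ = 0·5064 + 5064·2573 + 7118·6249 + 11597·1621 + 12469·1814 + 13382·2392 = 0 + 13029672 + 44480382 + 18798737 + 22618766 + 32009744 = 130937301
Σ Rᵢ = 0 + 519 + 1770 + 749 + 901 + 1274 = 5213
N̂ = 130937301 / 5213 ≈ 25117.46 → 25117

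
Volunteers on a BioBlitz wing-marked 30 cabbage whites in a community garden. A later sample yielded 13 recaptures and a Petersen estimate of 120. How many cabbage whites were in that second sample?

From N = M·C/R: C = N·R / M = 120·13 / 30 = 1560 / 30 = 52.

C = 52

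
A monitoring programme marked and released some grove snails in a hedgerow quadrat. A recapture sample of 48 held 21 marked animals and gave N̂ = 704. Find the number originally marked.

From N = M·C/R: M = N·R / C = 704·21 / 48 = 14784 / 48 = 308.

M = 308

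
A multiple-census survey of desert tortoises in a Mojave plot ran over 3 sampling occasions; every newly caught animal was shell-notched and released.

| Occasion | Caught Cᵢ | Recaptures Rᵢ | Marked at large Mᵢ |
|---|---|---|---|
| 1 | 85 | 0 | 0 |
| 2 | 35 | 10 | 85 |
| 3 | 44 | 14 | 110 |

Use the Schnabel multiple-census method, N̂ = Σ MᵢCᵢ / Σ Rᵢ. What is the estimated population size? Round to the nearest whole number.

N ≈ 326

Σ MᵢCᵢ = 0·85 + 85·35 + 110·44 = 0 + 2975 + 4840 = 7815
Σ Rᵢ = 0 + 10 + 14 = 24
N̂ = 7815 / 24 ≈ 325.6 → 326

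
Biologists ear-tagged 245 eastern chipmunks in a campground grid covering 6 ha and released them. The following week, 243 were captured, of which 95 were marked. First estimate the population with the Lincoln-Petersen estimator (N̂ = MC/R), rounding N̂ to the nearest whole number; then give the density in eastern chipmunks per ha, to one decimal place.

density ≈ 104.5 eastern chipmunks per ha

N̂ = 245·243/95 = 59535/95 ≈ 626.7 → 627
Density = N̂ / area = 627 / 6 ≈ 104.50 → 104.5 per ha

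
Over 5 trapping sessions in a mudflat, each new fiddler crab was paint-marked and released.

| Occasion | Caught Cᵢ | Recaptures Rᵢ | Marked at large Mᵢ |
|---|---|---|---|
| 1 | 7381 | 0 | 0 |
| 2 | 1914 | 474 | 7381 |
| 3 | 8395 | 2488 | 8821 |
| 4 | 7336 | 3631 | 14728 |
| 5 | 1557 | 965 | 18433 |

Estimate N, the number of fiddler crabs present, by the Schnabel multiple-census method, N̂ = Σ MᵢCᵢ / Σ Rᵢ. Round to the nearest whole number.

N ≈ 29,760

Σ MᵢCᵢ = 0·7381 + 7381·1914 + 8821·8395 + 14728·7336 + 18433·1557 = 0 + 14127234 + 74052295 + 108044608 + 28700181 = 224924318
Σ Rᵢ = 0 + 474 + 2488 + 3631 + 965 = 7558
N̂ = 224924318 / 7558 ≈ 29759.8 → 29760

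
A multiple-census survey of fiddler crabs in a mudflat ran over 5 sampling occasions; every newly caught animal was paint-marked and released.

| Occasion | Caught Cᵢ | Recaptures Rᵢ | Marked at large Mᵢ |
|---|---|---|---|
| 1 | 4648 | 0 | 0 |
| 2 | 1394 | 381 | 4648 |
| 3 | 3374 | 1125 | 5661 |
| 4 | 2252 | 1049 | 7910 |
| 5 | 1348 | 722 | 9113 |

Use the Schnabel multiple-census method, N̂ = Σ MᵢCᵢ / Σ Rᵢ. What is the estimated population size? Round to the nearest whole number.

N ≈ 16,990

Σ MᵢCᵢ = 0·4648 + 4648·1394 + 5661·3374 + 7910·2252 + 9113·1348 = 0 + 6479312 + 19100214 + 17813320 + 12284324 = 55677170
Σ Rᵢ = 0 + 381 + 1125 + 1049 + 722 = 3277
N̂ = 55677170 / 3277 ≈ 16990.3 → 16990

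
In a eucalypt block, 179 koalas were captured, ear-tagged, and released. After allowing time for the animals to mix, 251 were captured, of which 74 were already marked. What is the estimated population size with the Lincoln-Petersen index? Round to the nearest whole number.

N ≈ 607

N = (179 × 251) / 74 = 44929 / 74 ≈ 607.1 → 607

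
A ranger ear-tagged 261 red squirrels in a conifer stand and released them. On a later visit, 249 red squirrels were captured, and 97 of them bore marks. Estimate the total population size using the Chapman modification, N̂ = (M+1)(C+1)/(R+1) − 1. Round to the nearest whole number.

N ≈ 667

N̂ = (261+1)(249+1)/(97+1) − 1 = 262·250/98 − 1
= 65500/98 − 1 ≈ 668.4 − 1 ≈ 667.4 → 667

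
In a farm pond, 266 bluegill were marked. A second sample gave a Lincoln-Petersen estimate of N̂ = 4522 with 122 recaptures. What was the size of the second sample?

C = 2074

From N = M·C/R: C = N·R / M = 4522·122 / 266 = 551684 / 266 = 2074.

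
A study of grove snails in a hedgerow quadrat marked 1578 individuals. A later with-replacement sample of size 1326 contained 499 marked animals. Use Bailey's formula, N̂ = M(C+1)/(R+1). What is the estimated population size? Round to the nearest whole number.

N̂ = 1578·(1326+1)/(499+1) = 1578·1327/500 = 2094006/500 ≈ 4188.0 → 4188

N ≈ 4188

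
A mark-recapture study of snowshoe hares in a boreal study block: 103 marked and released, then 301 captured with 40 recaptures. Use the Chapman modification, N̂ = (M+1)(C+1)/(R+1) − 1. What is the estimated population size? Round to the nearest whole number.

N ≈ 765

N̂ = (103+1)(301+1)/(40+1) − 1 = 104·302/41 − 1
= 31408/41 − 1 ≈ 766.0 − 1 ≈ 765.0 → 765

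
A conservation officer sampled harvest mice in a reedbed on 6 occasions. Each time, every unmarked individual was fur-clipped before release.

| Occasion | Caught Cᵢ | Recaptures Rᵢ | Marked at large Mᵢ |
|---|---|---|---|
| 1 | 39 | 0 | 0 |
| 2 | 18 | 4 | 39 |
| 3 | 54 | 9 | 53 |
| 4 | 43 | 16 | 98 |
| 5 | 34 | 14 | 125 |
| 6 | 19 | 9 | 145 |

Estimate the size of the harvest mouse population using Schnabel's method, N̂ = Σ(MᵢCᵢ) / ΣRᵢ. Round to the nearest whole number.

N ≈ 284

Σ MᵢCᵢ = 0·39 + 39·18 + 53·54 + 98·43 + 125·34 + 145·19 = 0 + 702 + 2862 + 4214 + 4250 + 2755 = 14783
Σ Rᵢ = 0 + 4 + 9 + 16 + 14 + 9 = 52
N̂ = 14783 / 52 ≈ 284.3 → 284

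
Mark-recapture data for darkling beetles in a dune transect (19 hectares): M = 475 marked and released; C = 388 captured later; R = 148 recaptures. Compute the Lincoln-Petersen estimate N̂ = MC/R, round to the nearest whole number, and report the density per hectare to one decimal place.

N̂ = 475·388/148 = 184300/148 ≈ 1245.3 → 1245
Density = N̂ / area = 1245 / 19 ≈ 65.53 → 65.5 per hectare

density ≈ 65.5 darkling beetles per hectare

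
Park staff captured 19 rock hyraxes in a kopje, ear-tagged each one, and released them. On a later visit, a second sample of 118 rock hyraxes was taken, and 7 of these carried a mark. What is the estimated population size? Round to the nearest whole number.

If marked individuals mix randomly, R/C ≈ M/N, giving N ≈ M·C/R.
N = (19 × 118) / 7 = 2242 / 7 ≈ 320.3 → 320

N ≈ 320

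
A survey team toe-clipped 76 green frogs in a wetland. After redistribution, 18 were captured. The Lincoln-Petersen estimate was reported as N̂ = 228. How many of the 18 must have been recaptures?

From N = M·C/R: R = M·C / N = 76·18 / 228 = 1368 / 228 = 6.

R = 6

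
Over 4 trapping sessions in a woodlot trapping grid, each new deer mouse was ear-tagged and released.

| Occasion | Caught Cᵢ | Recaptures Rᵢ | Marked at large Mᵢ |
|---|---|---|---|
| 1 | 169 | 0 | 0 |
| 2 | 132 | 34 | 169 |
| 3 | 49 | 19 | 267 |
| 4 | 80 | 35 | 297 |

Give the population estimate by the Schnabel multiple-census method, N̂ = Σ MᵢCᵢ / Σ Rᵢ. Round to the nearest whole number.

Σ MᵢCᵢ = 0·169 + 169·132 + 267·49 + 297·80 = 0 + 22308 + 13083 + 23760 = 59151
Σ Rᵢ = 0 + 34 + 19 + 35 = 88
N̂ = 59151 / 88 ≈ 672.2 → 672

N ≈ 672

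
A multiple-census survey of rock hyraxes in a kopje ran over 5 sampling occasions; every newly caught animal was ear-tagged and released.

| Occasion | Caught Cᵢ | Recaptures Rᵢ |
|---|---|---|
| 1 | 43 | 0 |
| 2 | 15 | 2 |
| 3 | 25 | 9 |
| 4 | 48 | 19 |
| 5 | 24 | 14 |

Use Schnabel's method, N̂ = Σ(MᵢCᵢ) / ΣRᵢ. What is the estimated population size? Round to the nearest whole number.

Marked at large before each occasion: Mᵢ = Σⱼ<ᵢ (Cⱼ − Rⱼ) → M1=0, M2=43, M3=56, M4=72, M5=101
Σ MᵢCᵢ = 0·43 + 43·15 + 56·25 + 72·48 + 101·24 = 0 + 645 + 1400 + 3456 + 2424 = 7925
Σ Rᵢ = 0 + 2 + 9 + 19 + 14 = 44
N̂ = 7925 / 44 ≈ 180.1 → 180

N ≈ 180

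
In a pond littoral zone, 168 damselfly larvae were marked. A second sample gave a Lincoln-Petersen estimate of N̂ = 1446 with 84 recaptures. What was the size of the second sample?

C = 723

From N = M·C/R: C = N·R / M = 1446·84 / 168 = 121464 / 168 = 723.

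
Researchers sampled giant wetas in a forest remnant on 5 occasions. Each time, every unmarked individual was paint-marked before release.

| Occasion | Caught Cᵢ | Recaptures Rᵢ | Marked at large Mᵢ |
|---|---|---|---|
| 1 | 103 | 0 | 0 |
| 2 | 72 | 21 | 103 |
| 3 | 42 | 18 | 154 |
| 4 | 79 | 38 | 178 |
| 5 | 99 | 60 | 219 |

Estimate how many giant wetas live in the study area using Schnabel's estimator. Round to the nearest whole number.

N ≈ 362

Σ MᵢCᵢ = 0·103 + 103·72 + 154·42 + 178·79 + 219·99 = 0 + 7416 + 6468 + 14062 + 21681 = 49627
Σ Rᵢ = 0 + 21 + 18 + 38 + 60 = 137
N̂ = 49627 / 137 ≈ 362.2 → 362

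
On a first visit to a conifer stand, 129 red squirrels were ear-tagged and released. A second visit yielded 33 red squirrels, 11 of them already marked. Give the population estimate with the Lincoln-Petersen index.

The marked fraction in the recapture sample should equal the marked fraction in the population: 11/33 = 129/N.
N = (129 × 33) / 11 = 4257 / 11 = 387

N = 387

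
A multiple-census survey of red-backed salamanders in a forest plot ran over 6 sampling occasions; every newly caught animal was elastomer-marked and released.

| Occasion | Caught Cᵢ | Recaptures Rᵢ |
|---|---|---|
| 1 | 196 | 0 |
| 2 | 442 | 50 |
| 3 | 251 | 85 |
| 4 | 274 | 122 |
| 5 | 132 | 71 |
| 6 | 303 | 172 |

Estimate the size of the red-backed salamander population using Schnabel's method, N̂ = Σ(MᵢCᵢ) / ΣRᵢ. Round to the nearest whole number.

Marked at large before each occasion: Mᵢ = Σⱼ<ᵢ (Cⱼ − Rⱼ) → M1=0, M2=196, M3=588, M4=754, M5=906, M6=967
Σ MᵢCᵢ = 0·196 + 196·442 + 588·251 + 754·274 + 906·132 + 967·303 = 0 + 86632 + 147588 + 206596 + 119592 + 293001 = 853409
Σ Rᵢ = 0 + 50 + 85 + 122 + 71 + 172 = 500
N̂ = 853409 / 500 ≈ 1706.8 → 1707

N ≈ 1707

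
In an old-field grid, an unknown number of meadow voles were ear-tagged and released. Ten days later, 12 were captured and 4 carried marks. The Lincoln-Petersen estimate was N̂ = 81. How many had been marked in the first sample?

From N = M·C/R: M = N·R / C = 81·4 / 12 = 324 / 12 = 27.

M = 27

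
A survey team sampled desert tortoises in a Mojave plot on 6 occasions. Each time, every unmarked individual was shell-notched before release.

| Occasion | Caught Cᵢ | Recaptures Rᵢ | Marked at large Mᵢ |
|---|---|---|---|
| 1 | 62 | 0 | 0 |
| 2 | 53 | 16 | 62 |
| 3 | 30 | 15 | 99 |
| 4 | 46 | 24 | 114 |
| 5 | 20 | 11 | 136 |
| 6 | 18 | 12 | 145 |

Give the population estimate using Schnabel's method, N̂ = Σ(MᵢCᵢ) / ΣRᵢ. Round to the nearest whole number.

Σ MᵢCᵢ = 0·62 + 62·53 + 99·30 + 114·46 + 136·20 + 145·18 = 0 + 3286 + 2970 + 5244 + 2720 + 2610 = 16830
Σ Rᵢ = 0 + 16 + 15 + 24 + 11 + 12 = 78
N̂ = 16830 / 78 ≈ 215.8 → 216

N ≈ 216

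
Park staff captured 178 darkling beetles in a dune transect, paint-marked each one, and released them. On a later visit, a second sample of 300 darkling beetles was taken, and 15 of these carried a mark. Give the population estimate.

N = (178 × 300) / 15 = 53400 / 15 = 3560

N = 3560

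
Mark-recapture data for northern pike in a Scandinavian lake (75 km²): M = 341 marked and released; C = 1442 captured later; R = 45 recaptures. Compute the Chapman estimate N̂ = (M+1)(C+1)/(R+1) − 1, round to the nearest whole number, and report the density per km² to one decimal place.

N̂ = 342·1443/46 − 1 = 493506/46 − 1 ≈ 10727.4 → 10727
Density = N̂ / area = 10727 / 75 ≈ 143.03 → 143.0 per km²

density ≈ 143.0 northern pike per km²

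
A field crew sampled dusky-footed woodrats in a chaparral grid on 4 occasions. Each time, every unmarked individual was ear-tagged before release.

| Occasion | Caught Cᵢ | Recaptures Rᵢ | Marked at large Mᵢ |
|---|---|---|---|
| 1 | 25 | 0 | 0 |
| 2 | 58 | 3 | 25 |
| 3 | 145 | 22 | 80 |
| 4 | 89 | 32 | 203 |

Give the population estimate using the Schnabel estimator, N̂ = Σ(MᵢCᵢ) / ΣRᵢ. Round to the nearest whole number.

N ≈ 546

Σ MᵢCᵢ = 0·25 + 25·58 + 80·145 + 203·89 = 0 + 1450 + 11600 + 18067 = 31117
Σ Rᵢ = 0 + 3 + 22 + 32 = 57
N̂ = 31117 / 57 ≈ 545.9 → 546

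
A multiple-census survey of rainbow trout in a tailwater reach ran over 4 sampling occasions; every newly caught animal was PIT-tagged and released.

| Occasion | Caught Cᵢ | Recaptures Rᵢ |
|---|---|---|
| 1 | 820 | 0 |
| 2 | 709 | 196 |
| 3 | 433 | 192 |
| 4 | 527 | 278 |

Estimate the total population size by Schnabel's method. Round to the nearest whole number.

N ≈ 2985

Marked at large before each occasion: Mᵢ = Σⱼ<ᵢ (Cⱼ − Rⱼ) → M1=0, M2=820, M3=1333, M4=1574
Σ MᵢCᵢ = 0·820 + 820·709 + 1333·433 + 1574·527 = 0 + 581380 + 577189 + 829498 = 1988067
Σ Rᵢ = 0 + 196 + 192 + 278 = 666
N̂ = 1988067 / 666 ≈ 2985.1 → 2985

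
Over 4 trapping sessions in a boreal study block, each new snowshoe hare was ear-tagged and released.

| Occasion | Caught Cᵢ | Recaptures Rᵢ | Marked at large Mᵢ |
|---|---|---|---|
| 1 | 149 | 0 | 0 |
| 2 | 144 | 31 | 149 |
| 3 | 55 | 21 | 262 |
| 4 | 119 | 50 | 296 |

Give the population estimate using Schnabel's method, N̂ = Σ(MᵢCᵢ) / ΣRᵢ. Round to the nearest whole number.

Σ MᵢCᵢ = 0·149 + 149·144 + 262·55 + 296·119 = 0 + 21456 + 14410 + 35224 = 71090
Σ Rᵢ = 0 + 31 + 21 + 50 = 102
N̂ = 71090 / 102 ≈ 697.0 → 697

N ≈ 697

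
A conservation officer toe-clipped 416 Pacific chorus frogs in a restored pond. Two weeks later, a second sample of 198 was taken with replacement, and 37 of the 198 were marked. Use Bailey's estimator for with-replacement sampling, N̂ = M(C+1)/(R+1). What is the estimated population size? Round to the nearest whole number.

N ≈ 2179

N̂ = 416·(198+1)/(37+1) = 416·199/38 = 82784/38 ≈ 2178.5 → 2179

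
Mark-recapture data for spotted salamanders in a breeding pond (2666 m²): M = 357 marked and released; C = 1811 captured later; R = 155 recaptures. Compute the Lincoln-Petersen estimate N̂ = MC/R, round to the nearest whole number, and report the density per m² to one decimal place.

N̂ = 357·1811/155 = 646527/155 ≈ 4171.1 → 4171
Density = N̂ / area = 4171 / 2666 ≈ 1.56 → 1.6 per m²

density ≈ 1.6 spotted salamanders per m²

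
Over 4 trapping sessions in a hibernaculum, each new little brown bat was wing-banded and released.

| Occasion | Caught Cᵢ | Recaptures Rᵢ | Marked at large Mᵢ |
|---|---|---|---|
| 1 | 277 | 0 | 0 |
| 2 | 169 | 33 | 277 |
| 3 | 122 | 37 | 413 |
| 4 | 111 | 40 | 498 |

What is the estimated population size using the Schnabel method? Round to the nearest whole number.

N ≈ 1386

Σ MᵢCᵢ = 0·277 + 277·169 + 413·122 + 498·111 = 0 + 46813 + 50386 + 55278 = 152477
Σ Rᵢ = 0 + 33 + 37 + 40 = 110
N̂ = 152477 / 110 ≈ 1386.2 → 1386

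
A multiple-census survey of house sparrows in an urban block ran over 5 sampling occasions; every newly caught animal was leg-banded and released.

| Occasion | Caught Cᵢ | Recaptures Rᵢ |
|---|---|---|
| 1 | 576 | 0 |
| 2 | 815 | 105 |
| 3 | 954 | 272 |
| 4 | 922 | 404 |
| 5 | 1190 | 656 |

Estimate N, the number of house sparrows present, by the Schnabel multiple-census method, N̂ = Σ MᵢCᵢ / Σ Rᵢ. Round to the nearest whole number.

N ≈ 4502

Marked at large before each occasion: Mᵢ = Σⱼ<ᵢ (Cⱼ − Rⱼ) → M1=0, M2=576, M3=1286, M4=1968, M5=2486
Σ MᵢCᵢ = 0·576 + 576·815 + 1286·954 + 1968·922 + 2486·1190 = 0 + 469440 + 1226844 + 1814496 + 2958340 = 6469120
Σ Rᵢ = 0 + 105 + 272 + 404 + 656 = 1437
N̂ = 6469120 / 1437 ≈ 4501.8 → 4502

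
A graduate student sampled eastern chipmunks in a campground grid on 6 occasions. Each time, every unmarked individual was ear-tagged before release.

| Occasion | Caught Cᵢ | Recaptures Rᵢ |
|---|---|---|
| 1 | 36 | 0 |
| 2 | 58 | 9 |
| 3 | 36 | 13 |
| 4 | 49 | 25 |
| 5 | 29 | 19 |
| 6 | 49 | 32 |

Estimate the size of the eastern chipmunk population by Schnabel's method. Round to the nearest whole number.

N ≈ 217

Marked at large before each occasion: Mᵢ = Σⱼ<ᵢ (Cⱼ − Rⱼ) → M1=0, M2=36, M3=85, M4=108, M5=132, M6=142
Σ MᵢCᵢ = 0·36 + 36·58 + 85·36 + 108·49 + 132·29 + 142·49 = 0 + 2088 + 3060 + 5292 + 3828 + 6958 = 21226
Σ Rᵢ = 0 + 9 + 13 + 25 + 19 + 32 = 98
N̂ = 21226 / 98 ≈ 216.6 → 217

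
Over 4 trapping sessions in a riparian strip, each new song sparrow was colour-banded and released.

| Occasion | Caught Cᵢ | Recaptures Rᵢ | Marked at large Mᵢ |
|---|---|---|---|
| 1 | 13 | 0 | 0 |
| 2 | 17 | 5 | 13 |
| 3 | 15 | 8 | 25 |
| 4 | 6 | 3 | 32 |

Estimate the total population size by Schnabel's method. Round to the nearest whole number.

N ≈ 49

Σ MᵢCᵢ = 0·13 + 13·17 + 25·15 + 32·6 = 0 + 221 + 375 + 192 = 788
Σ Rᵢ = 0 + 5 + 8 + 3 = 16
N̂ = 788 / 16 ≈ 49.2 → 49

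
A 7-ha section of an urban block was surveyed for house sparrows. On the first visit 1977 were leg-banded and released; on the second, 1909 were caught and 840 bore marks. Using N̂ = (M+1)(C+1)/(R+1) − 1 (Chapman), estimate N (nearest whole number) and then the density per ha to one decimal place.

density ≈ 641.6 house sparrows per ha

N̂ = 1978·1910/841 − 1 = 3777980/841 − 1 ≈ 4491.2 → 4491
Density = N̂ / area = 4491 / 7 ≈ 641.57 → 641.6 per ha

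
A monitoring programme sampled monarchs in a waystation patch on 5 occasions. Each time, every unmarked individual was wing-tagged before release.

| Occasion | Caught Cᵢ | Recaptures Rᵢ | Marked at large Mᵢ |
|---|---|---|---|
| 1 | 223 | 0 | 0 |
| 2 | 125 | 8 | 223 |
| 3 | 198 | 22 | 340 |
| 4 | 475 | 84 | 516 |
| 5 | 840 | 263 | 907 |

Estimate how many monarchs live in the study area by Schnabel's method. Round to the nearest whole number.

Σ MᵢCᵢ = 0·223 + 223·125 + 340·198 + 516·475 + 907·840 = 0 + 27875 + 67320 + 245100 + 761880 = 1102175
Σ Rᵢ = 0 + 8 + 22 + 84 + 263 = 377
N̂ = 1102175 / 377 ≈ 2923.5 → 2924

N ≈ 2924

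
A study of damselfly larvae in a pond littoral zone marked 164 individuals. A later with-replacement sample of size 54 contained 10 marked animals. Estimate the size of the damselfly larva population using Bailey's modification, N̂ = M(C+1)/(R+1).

N̂ = 164·(54+1)/(10+1) = 164·55/11 = 9020/11 = 820

N = 820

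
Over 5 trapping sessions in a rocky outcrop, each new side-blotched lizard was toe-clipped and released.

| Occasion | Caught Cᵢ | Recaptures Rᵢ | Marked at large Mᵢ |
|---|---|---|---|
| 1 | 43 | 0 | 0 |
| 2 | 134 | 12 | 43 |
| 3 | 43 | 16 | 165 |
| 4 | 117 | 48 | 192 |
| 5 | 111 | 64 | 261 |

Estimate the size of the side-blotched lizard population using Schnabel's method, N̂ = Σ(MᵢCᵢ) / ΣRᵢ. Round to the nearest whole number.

N ≈ 459

Σ MᵢCᵢ = 0·43 + 43·134 + 165·43 + 192·117 + 261·111 = 0 + 5762 + 7095 + 22464 + 28971 = 64292
Σ Rᵢ = 0 + 12 + 16 + 48 + 64 = 140
N̂ = 64292 / 140 ≈ 459.2 → 459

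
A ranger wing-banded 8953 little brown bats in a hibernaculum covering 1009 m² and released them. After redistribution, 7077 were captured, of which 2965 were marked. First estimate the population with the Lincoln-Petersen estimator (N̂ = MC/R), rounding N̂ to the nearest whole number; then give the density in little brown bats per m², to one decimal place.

density ≈ 21.2 little brown bats per m²

N̂ = 8953·7077/2965 = 63360381/2965 ≈ 21369.4 → 21369
Density = N̂ / area = 21369 / 1009 ≈ 21.18 → 21.2 per m²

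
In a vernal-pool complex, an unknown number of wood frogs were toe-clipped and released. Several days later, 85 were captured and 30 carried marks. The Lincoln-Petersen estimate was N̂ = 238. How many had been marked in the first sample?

M = 84

From N = M·C/R: M = N·R / C = 238·30 / 85 = 7140 / 85 = 84.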